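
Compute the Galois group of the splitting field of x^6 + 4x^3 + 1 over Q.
6T3: D_6

The polynomial f is an irreducible sextic over Q, so G = Gal(f/Q) is one of the 16 transitive subgroups 6T1, ..., 6T16 of S_6. The discriminant of f is 1259712, which is not a perfect square, so G is not contained in A_6. The transitive groups of degree 6 not contained in A_6 are: C_6 (6T1, order 6), S_3 (6T2, order 6), D_6 (6T3, order 12), C_3 x S_3 (6T5, order 18), A_4 x C_2 (6T6, order 24), S_4 (6T8, order 24), S_3 x S_3 (6T9, order 36), S_4 x C_2 (6T11, order 48), (S_3 x S_3) : C_2 (6T13, order 72), PGL(2,5) (6T14, order 120), S_6 (6T16, order 720). By Dedekind's theorem, for a prime p not dividing disc(f) the degrees of the irreducible factors of f mod p form the cycle type of an element of G. Factoring f modulo the 79 such primes p <= 419 (skipping 2, 3, which divide the discriminant), each new pattern first appears at: mod 5: f = (x^6 + 4x^3 + 1), pattern 6; mod 7: f = (x^2 + 3x + 1)(x^2 + 5x + 2)(x^2 + 6x + 4), pattern 2+2+2; mod 11: f = (x + 2)(x + 6)(x^2 + 5x + 3)(x^2 + 9x + 4), pattern 2+2+1+1; mod 13: f = (x^3 + 6)(x^3 + 11), pattern 3+3; mod 97: f = (x + 18)(x + 27)(x + 31)(x + 48)(x + 72)(x + 95), pattern 1+1+1+1+1+1. No other pattern occurs in this range, so the set of observed cycle types is {6, 2+2+2, 2+2+1+1, 3+3, 1+1+1+1+1+1}. The candidates containing elements of all these cycle types are D_6 (6T3) of order 12, A_4 x C_2 (6T6) of order 24, S_3 x S_3 (6T9) of order 36, S_4 x C_2 (6T11) of order 48, (S_3 x S_3) : C_2 (6T13) of order 72, PGL(2,5) (6T14) of order 120, S_6 (6T16) of order 720; the others are excluded. The observed types are precisely the cycle types that occur in D_6 (6T3). Each of the other remaining candidates has further cycle types, and by the Chebotarev density theorem the matching factorization patterns would occur for a proportion of primes equal to their share of the group: A_4 x C_2 (6T6) additionally contains elements of type 2+1+1+1+1 (3 of its 24 elements, about 12% of primes); S_3 x S_3 (6T9) additionally contains elements of type 3+1+1+1 (4 of its 36 elements, about 11% of primes); S_4 x C_2 (6T11) additionally contains elements of type 4+2, 4+1+1, 2+1+1+1+1 (15 of its 48 elements, about 31% of primes); (S_3 x S_3) : C_2 (6T13) additionally contains elements of type 4+2, 3+2+1, 3+1+1+1, 2+1+1+1+1 (40 of its 72 elements, about 56% of primes); PGL(2,5) (6T14) additionally contains elements of type 5+1, 4+1+1 (54 of its 120 elements, about 45% of primes); S_6 (6T16) additionally contains elements of type 5+1, 4+2, 4+1+1, 3+2+1, 3+1+1+1, 2+1+1+1+1 (499 of its 720 elements, about 69% of primes). None of the 79 primes tested shows any such pattern (for each of these groups the chance of that is below 10^-4), which rules them out. Hence G = D_6 (6T3), of order 12.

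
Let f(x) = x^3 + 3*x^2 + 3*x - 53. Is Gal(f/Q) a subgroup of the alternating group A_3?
The polynomial is irreducible of degree 3 over Q. Its discriminant is -78732, which is not a perfect square. A Galois group lies in the alternating group exactly when the discriminant is a square in Q, so the Galois group (S_3) is not contained in A_3.

No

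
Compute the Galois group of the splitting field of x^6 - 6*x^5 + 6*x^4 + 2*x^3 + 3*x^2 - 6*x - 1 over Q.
A_4 x C_2

The polynomial f is an irreducible sextic over Q, so G = Gal(f/Q) is one of the 16 transitive subgroups 6T1, ..., 6T16 of S_6. The discriminant of f is -151585344, which is not a perfect square, so G is not contained in A_6. The transitive groups of degree 6 not contained in A_6 are: C_6 (6T1, order 6), S_3 (6T2, order 6), D_6 (6T3, order 12), C_3 x S_3 (6T5, order 18), A_4 x C_2 (6T6, order 24), S_4 (6T8, order 24), S_3 x S_3 (6T9, order 36), S_4 x C_2 (6T11, order 48), (S_3 x S_3) : C_2 (6T13, order 72), PGL(2,5) (6T14, order 120), S_6 (6T16, order 720). By Dedekind's theorem, for a prime p not dividing disc(f) the degrees of the irreducible factors of f mod p form the cycle type of an element of G. Factoring f modulo the 33 such primes p <= 151 (skipping 2, 3, 19, which divide the discriminant), each new pattern first appears at: mod 5: f = (x^3 + x^2 + 4x + 3)(x^3 + 3x^2 + 4x + 3), pattern 3+3; mod 7: f = (x^6 + x^5 + 6x^4 + 2x^3 + 3x^2 + x + 6), pattern 6; mod 17: f = (x + 11)(x + 15)(x^2 + 7x + 3)(x^2 + 12x + 8), pattern 2+2+1+1; mod 71: f = (x^2 + 9x + 7)(x^2 + 19x + 11)(x^2 + 37x + 59), pattern 2+2+2; mod 107: f = (x + 14)(x + 42)(x + 78)(x + 90)(x^2 + 91x + 56), pattern 2+1+1+1+1. No other pattern occurs in this range, so the set of observed cycle types is {3+3, 6, 2+2+1+1, 2+2+2, 2+1+1+1+1}. The candidates containing elements of all these cycle types are A_4 x C_2 (6T6) of order 24, S_4 x C_2 (6T11) of order 48, (S_3 x S_3) : C_2 (6T13) of order 72, S_6 (6T16) of order 720; the others are excluded. The observed types are precisely the cycle types that occur in A_4 x C_2 (6T6) (apart from the identity). Each of the other remaining candidates has further cycle types, and by the Chebotarev density theorem the matching factorization patterns would occur for a proportion of primes equal to their share of the group: S_4 x C_2 (6T11) additionally contains elements of type 4+2, 4+1+1 (12 of its 48 elements, about 25% of primes); (S_3 x S_3) : C_2 (6T13) additionally contains elements of type 4+2, 3+2+1, 3+1+1+1 (34 of its 72 elements, about 47% of primes); S_6 (6T16) additionally contains elements of type 5+1, 4+2, 4+1+1, 3+2+1, 3+1+1+1 (484 of its 720 elements, about 67% of primes). None of the 33 primes tested shows any such pattern (for each of these groups the chance of that is below 10^-4), which rules them out. Hence G = A_4 x C_2 (6T6), of order 24.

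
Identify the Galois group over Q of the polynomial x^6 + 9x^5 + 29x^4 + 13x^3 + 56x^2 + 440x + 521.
The polynomial f is an irreducible sextic over Q, so G = Gal(f/Q) is one of the 16 transitive subgroups 6T1, ..., 6T16 of S_6. The discriminant of f is 598116723780625 = 24456425^2, a perfect square, so G is contained in A_6. The transitive groups of degree 6 contained in A_6 are: A_4 (6T4, order 12), S_4 (6T7, order 24), (C_3 x C_3) : C_4 (6T10, order 36), PSL(2,5) (6T12, order 60), A_6 (6T15, order 360). By Dedekind's theorem, for a prime p not dividing disc(f) the degrees of the irreducible factors of f mod p form the cycle type of an element of G. Factoring f modulo the 21 such primes p <= 101 (skipping 5, 7, 29, 61, 79, which divide the discriminant), each new pattern first appears at: mod 2: f = (x^2 + x + 1)(x^4 + x + 1), pattern 4+2; mod 11: f = (x^3 + 6x + 8)(x^3 + 9x^2 + x + 6), pattern 3+3; mod 19: f = (x + 14)(x + 16)(x^2 + 4x + 8)(x^2 + 13x + 14), pattern 2+2+1+1; mod 101: f = (x + 25)(x + 73)(x + 97)(x^3 + 16x^2 + 21x + 86), pattern 3+1+1+1. No other pattern occurs in this range, so the set of observed cycle types is {4+2, 3+3, 2+2+1+1, 3+1+1+1}. The candidates containing elements of all these cycle types are (C_3 x C_3) : C_4 (6T10) of order 36, A_6 (6T15) of order 360; the others are excluded. The observed types are precisely the cycle types that occur in (C_3 x C_3) : C_4 (6T10) (apart from the identity). Each of the other remaining candidates has further cycle types, and by the Chebotarev density theorem the matching factorization patterns would occur for a proportion of primes equal to their share of the group: A_6 (6T15) additionally contains elements of type 5+1 (144 of its 360 elements, about 40% of primes). None of the 21 primes tested shows any such pattern (for each of these groups the chance of that is below 10^-4), which rules them out. Hence G = (C_3 x C_3) : C_4 (6T10), of order 36.

(C_3 x C_3) : C_4, the transitive group 6T10 of order 36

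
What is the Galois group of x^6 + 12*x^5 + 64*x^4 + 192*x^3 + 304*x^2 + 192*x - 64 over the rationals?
The polynomial f is an irreducible sextic over Q, so G = Gal(f/Q) is one of the 16 transitive subgroups 6T1, ..., 6T16 of S_6. The discriminant of f is 164995463643136 = 12845056^2, a perfect square, so G is contained in A_6. The transitive groups of degree 6 contained in A_6 are: A_4 (6T4, order 12), S_4 (6T7, order 24), (C_3 x C_3) : C_4 (6T10, order 36), PSL(2,5) (6T12, order 60), A_6 (6T15, order 360). By Dedekind's theorem, for a prime p not dividing disc(f) the degrees of the irreducible factors of f mod p form the cycle type of an element of G. Factoring f modulo the 33 such primes p <= 149 (skipping 2, 7, which divide the discriminant), each new pattern first appears at: mod 3: f = (x^3 + 2x + 1)(x^3 + 2x + 2), pattern 3+3; mod 13: f = (x + 1)(x + 3)(x^2 + 4x + 2)(x^2 + 4x + 11), pattern 2+2+1+1. No other pattern occurs in this range, so the set of observed cycle types is {3+3, 2+2+1+1}. The candidates containing elements of all these cycle types are A_4 (6T4) of order 12, S_4 (6T7) of order 24, (C_3 x C_3) : C_4 (6T10) of order 36, PSL(2,5) (6T12) of order 60, A_6 (6T15) of order 360; the others are excluded. The observed types are precisely the cycle types that occur in A_4 (6T4) (apart from the identity). Each of the other remaining candidates has further cycle types, and by the Chebotarev density theorem the matching factorization patterns would occur for a proportion of primes equal to their share of the group: S_4 (6T7) additionally contains elements of type 4+2 (6 of its 24 elements, about 25% of primes); (C_3 x C_3) : C_4 (6T10) additionally contains elements of type 4+2, 3+1+1+1 (22 of its 36 elements, about 61% of primes); PSL(2,5) (6T12) additionally contains elements of type 5+1 (24 of its 60 elements, about 40% of primes); A_6 (6T15) additionally contains elements of type 5+1, 4+2, 3+1+1+1 (274 of its 360 elements, about 76% of primes). None of the 33 primes tested shows any such pattern (for each of these groups the chance of that is below 10^-4), which rules them out. Hence G = A_4 (6T4), of order 12.

A_4 (order 12)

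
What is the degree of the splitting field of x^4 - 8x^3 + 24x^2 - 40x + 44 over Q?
The degree of the splitting field over Q equals the order of the Galois group, so first determine the group. The polynomial is an irreducible quartic over Q and its discriminant is 331776 = 576^2, a perfect square, so the Galois group is contained in A_4. The resolvent cubic y^3 - 24*y^2 + 144*y - 192 is irreducible over Q. An irreducible resolvent with square discriminant gives A_4. The Galois group A_4 (4T4) has order 12, so the splitting field has degree 12 over Q.

12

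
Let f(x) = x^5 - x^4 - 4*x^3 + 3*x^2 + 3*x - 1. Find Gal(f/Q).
C_5, the cyclic group of order 5

The polynomial f is an irreducible quintic over Q, so G = Gal(f/Q) is a transitive subgroup of S_5: one of C_5 (5T1, order 5), D_5 (5T2, order 10), F_20 (5T3, order 20), A_5 (5T4, order 60) or S_5 (5T5, order 120). The discriminant of f is 14641 = 121^2, a perfect square, so G is contained in A_5. The transitive groups of degree 5 contained in A_5 are: C_5 (5T1, order 5), D_5 (5T2, order 10), A_5 (5T4, order 60). By Dedekind's theorem, for a prime p not dividing disc(f) the degrees of the irreducible factors of f mod p form the cycle type of an element of G. Factoring f modulo the 14 such primes p <= 47 (skipping 11, which divides the discriminant), each new pattern first appears at: mod 2: f = (x^5 + x^4 + x^2 + x + 1), pattern 5; mod 23: f = (x + 4)(x + 6)(x + 10)(x + 11)(x + 14), pattern 1+1+1+1+1. No other pattern occurs in this range, so the set of observed cycle types is {5, 1+1+1+1+1}. The candidates containing elements of all these cycle types are C_5 (5T1) of order 5, D_5 (5T2) of order 10, A_5 (5T4) of order 60; the others are excluded. The observed types are precisely the cycle types that occur in C_5 (5T1). Each of the other remaining candidates has further cycle types, and by the Chebotarev density theorem the matching factorization patterns would occur for a proportion of primes equal to their share of the group: D_5 (5T2) additionally contains elements of type 2+2+1 (5 of its 10 elements, about 50% of primes); A_5 (5T4) additionally contains elements of type 3+1+1, 2+2+1 (35 of its 60 elements, about 58% of primes). None of the 14 primes tested shows any such pattern (for each of these groups the chance of that is below 10^-4), which rules them out. Hence G = C_5 (5T1), of order 5.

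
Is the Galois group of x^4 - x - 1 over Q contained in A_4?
No

The polynomial is irreducible of degree 4 over Q. Its discriminant is -283, which is not a perfect square. A Galois group lies in the alternating group exactly when the discriminant is a square in Q, so the Galois group (S_4) is not contained in A_4.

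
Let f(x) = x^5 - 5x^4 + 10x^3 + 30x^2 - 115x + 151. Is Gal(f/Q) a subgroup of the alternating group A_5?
No

The polynomial is irreducible of degree 5 over Q. Its discriminant is 291852800000, which is not a perfect square. A Galois group lies in the alternating group exactly when the discriminant is a square in Q, so the Galois group (F_20) is not contained in A_5.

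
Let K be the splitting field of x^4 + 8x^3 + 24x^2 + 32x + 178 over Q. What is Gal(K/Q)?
4T3: D_4

The polynomial is an irreducible quartic over Q and its discriminant is 1088391168, which is not a perfect square, so the Galois group is not contained in A_4. The resolvent cubic y^3 - 24*y^2 - 456*y + 4672 has exactly one rational root, so the Galois group is C_4 or D_4. The quartic remains irreducible over Q(sqrt(disc)), so the group is D_4.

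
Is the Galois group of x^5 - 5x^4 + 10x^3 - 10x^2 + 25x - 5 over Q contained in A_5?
The polynomial is irreducible of degree 5 over Q. Its discriminant is 1024000000 = 32000^2, a perfect square. A Galois group lies in the alternating group exactly when the discriminant is a square in Q, so the Galois group (A_5) is contained in A_5.

Yes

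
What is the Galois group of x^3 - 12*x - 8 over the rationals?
C_3 (order 3)

The polynomial is an irreducible cubic over Q and its discriminant is 5184 = 72^2, a perfect square. For an irreducible cubic, a square discriminant forces the Galois group to be A_3, the cyclic group of order 3.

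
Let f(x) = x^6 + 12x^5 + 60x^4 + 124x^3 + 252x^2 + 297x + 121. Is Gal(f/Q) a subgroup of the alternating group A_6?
No

The polynomial is irreducible of degree 6 over Q. Its discriminant is -2200994196714027, which is not a perfect square. A Galois group lies in the alternating group exactly when the discriminant is a square in Q, so the Galois group ((S_3 x S_3) : C_2) is not contained in A_6.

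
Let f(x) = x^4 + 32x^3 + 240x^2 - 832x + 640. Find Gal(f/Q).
A_4, the alternating group on 4 letters

The polynomial is an irreducible quartic over Q and its discriminant is 990677827584 = 995328^2, a perfect square, so the Galois group is contained in A_4. The resolvent cubic y^3 - 240*y^2 - 29184*y - 733184 is irreducible over Q. An irreducible resolvent with square discriminant gives A_4.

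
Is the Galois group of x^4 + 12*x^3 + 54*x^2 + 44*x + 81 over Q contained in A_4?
Yes

The polynomial is irreducible of degree 4 over Q. Its discriminant is 1358954496 = 36864^2, a perfect square. A Galois group lies in the alternating group exactly when the discriminant is a square in Q, so the Galois group (A_4) is contained in A_4.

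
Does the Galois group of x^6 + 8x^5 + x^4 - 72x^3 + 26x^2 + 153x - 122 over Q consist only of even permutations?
The polynomial is irreducible of degree 6 over Q. Its discriminant is 30991489 = 5567^2, a perfect square. A Galois group lies in the alternating group exactly when the discriminant is a square in Q, so the Galois group (PSL(2,5)) is contained in A_6.

Yes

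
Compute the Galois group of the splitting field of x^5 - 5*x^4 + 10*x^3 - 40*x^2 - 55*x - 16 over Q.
The polynomial f is an irreducible quintic over Q, so G = Gal(f/Q) is a transitive subgroup of S_5: one of C_5 (5T1, order 5), D_5 (5T2, order 10), F_20 (5T3, order 20), A_5 (5T4, order 60) or S_5 (5T5, order 120). The discriminant of f is 425503125, which is not a perfect square, so G is not contained in A_5. The transitive groups of degree 5 not contained in A_5 are: F_20 (5T3, order 20), S_5 (5T5, order 120). By Dedekind's theorem, for a prime p not dividing disc(f) the degrees of the irreducible factors of f mod p form the cycle type of an element of G. Factoring f modulo the 18 such primes p <= 73 (skipping 3, 5, 41, which divide the discriminant), each new pattern first appears at: mod 2: f = (x)(x^4 + x^3 + 1), pattern 4+1; mod 11: f = (x^5 + 6x^4 + 10x^3 + 4x^2 + 6), pattern 5; mod 19: f = (x + 12)(x^2 + 7)(x^2 + 2x + 17), pattern 2+2+1. No other pattern occurs in this range, so the set of observed cycle types is {4+1, 5, 2+2+1}. The candidates containing elements of all these cycle types are F_20 (5T3) of order 20, S_5 (5T5) of order 120; the others are excluded. The observed types are precisely the cycle types that occur in F_20 (5T3) (apart from the identity). Each of the other remaining candidates has further cycle types, and by the Chebotarev density theorem the matching factorization patterns would occur for a proportion of primes equal to their share of the group: S_5 (5T5) additionally contains elements of type 3+2, 3+1+1, 2+1+1+1 (50 of its 120 elements, about 42% of primes). None of the 18 primes tested shows any such pattern (for each of these groups the chance of that is below 10^-4), which rules them out. Hence G = F_20 (5T3), of order 20.

F_20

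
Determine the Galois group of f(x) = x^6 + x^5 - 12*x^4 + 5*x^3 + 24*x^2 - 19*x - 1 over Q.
S_3

The polynomial f is an irreducible sextic over Q, so G = Gal(f/Q) is one of the 16 transitive subgroups 6T1, ..., 6T16 of S_6. The discriminant of f is 324179200, which is not a perfect square, so G is not contained in A_6. The transitive groups of degree 6 not contained in A_6 are: C_6 (6T1, order 6), S_3 (6T2, order 6), D_6 (6T3, order 12), C_3 x S_3 (6T5, order 18), A_4 x C_2 (6T6, order 24), S_4 (6T8, order 24), S_3 x S_3 (6T9, order 36), S_4 x C_2 (6T11, order 48), (S_3 x S_3) : C_2 (6T13, order 72), PGL(2,5) (6T14, order 120), S_6 (6T16, order 720). By Dedekind's theorem, for a prime p not dividing disc(f) the degrees of the irreducible factors of f mod p form the cycle type of an element of G. Factoring f modulo the 23 such primes p <= 101 (skipping 2, 5, 37, which divide the discriminant), each new pattern first appears at: mod 3: f = (x^3 + 2x + 1)(x^3 + x^2 + x + 2), pattern 3+3; mod 13: f = (x^2 + 6)(x^2 + 7x + 4)(x^2 + 7x + 7), pattern 2+2+2; mod 67: f = (x + 2)(x + 7)(x + 21)(x + 24)(x + 27)(x + 54), pattern 1+1+1+1+1+1. No other pattern occurs in this range, so the set of observed cycle types is {3+3, 2+2+2, 1+1+1+1+1+1}. The candidates containing elements of all these cycle types are C_6 (6T1) of order 6, S_3 (6T2) of order 6, D_6 (6T3) of order 12, C_3 x S_3 (6T5) of order 18, A_4 x C_2 (6T6) of order 24, S_4 (6T8) of order 24, S_3 x S_3 (6T9) of order 36, S_4 x C_2 (6T11) of order 48, (S_3 x S_3) : C_2 (6T13) of order 72, PGL(2,5) (6T14) of order 120, S_6 (6T16) of order 720; the others are excluded. The observed types are precisely the cycle types that occur in S_3 (6T2). Each of the other remaining candidates has further cycle types, and by the Chebotarev density theorem the matching factorization patterns would occur for a proportion of primes equal to their share of the group: C_6 (6T1) additionally contains elements of type 6 (2 of its 6 elements, about 33% of primes); D_6 (6T3) additionally contains elements of type 6, 2+2+1+1 (5 of its 12 elements, about 42% of primes); C_3 x S_3 (6T5) additionally contains elements of type 6, 3+1+1+1 (10 of its 18 elements, about 56% of primes); A_4 x C_2 (6T6) additionally contains elements of type 6, 2+2+1+1, 2+1+1+1+1 (14 of its 24 elements, about 58% of primes); S_4 (6T8) additionally contains elements of type 4+1+1, 2+2+1+1 (9 of its 24 elements, about 38% of primes); S_3 x S_3 (6T9) additionally contains elements of type 6, 3+1+1+1, 2+2+1+1 (25 of its 36 elements, about 69% of primes); S_4 x C_2 (6T11) additionally contains elements of type 6, 4+2, 4+1+1, 2+2+1+1, 2+1+1+1+1 (32 of its 48 elements, about 67% of primes); (S_3 x S_3) : C_2 (6T13) additionally contains elements of type 6, 4+2, 3+2+1, 3+1+1+1, 2+2+1+1, 2+1+1+1+1 (61 of its 72 elements, about 85% of primes); PGL(2,5) (6T14) additionally contains elements of type 6, 5+1, 4+1+1, 2+2+1+1 (89 of its 120 elements, about 74% of primes); S_6 (6T16) additionally contains elements of type 6, 5+1, 4+2, 4+1+1, 3+2+1, 3+1+1+1, 2+2+1+1, 2+1+1+1+1 (664 of its 720 elements, about 92% of primes). None of the 23 primes tested shows any such pattern (for each of these groups the chance of that is below 10^-4), which rules them out. Hence G = S_3 (6T2), of order 6.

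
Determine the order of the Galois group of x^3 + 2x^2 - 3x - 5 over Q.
The degree of the splitting field over Q equals the order of the Galois group, so first determine the group. The polynomial is an irreducible cubic over Q and its discriminant is 169 = 13^2, a perfect square. For an irreducible cubic, a square discriminant forces the Galois group to be A_3, the cyclic group of order 3. The Galois group C_3 (3T1) has order 3, so the splitting field has degree 3 over Q.

3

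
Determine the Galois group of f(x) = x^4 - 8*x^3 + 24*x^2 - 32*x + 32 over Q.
The polynomial is an irreducible quartic over Q and its discriminant is 1048576 = 1024^2, a perfect square, so the Galois group is contained in A_4. The resolvent cubic y^3 - 24*y^2 + 128*y splits completely over Q, which gives the Klein four-group V_4.

V_4 (order 4)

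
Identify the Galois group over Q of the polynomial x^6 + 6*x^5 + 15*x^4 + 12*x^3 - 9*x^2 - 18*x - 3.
The polynomial f is an irreducible sextic over Q, so G = Gal(f/Q) is one of the 16 transitive subgroups 6T1, ..., 6T16 of S_6. The discriminant of f is 1289945088, which is not a perfect square, so G is not contained in A_6. The transitive groups of degree 6 not contained in A_6 are: C_6 (6T1, order 6), S_3 (6T2, order 6), D_6 (6T3, order 12), C_3 x S_3 (6T5, order 18), A_4 x C_2 (6T6, order 24), S_4 (6T8, order 24), S_3 x S_3 (6T9, order 36), S_4 x C_2 (6T11, order 48), (S_3 x S_3) : C_2 (6T13, order 72), PGL(2,5) (6T14, order 120), S_6 (6T16, order 720). By Dedekind's theorem, for a prime p not dividing disc(f) the degrees of the irreducible factors of f mod p form the cycle type of an element of G. Factoring f modulo the 23 such primes p <= 97 (skipping 2, 3, which divide the discriminant), each new pattern first appears at: mod 5: f = (x^6 + x^5 + 2x^3 + x^2 + 2x + 2), pattern 6; mod 11: f = (x + 3)(x + 9)(x^2 + 3)(x^2 + 5x + 2), pattern 2+2+1+1; mod 13: f = (x + 2)(x + 4)(x + 10)(x^3 + 3x^2 + 3x + 5), pattern 3+1+1+1; mod 31: f = (x^2 + 5x + 1)(x^2 + 15x + 30)(x^2 + 17x + 3), pattern 2+2+2; mod 97: f = (x^3 + 3x^2 + 3x + 17)(x^3 + 3x^2 + 3x + 74), pattern 3+3. No other pattern occurs in this range, so the set of observed cycle types is {6, 2+2+1+1, 3+1+1+1, 2+2+2, 3+3}. The candidates containing elements of all these cycle types are S_3 x S_3 (6T9) of order 36, (S_3 x S_3) : C_2 (6T13) of order 72, S_6 (6T16) of order 720; the others are excluded. The observed types are precisely the cycle types that occur in S_3 x S_3 (6T9) (apart from the identity). Each of the other remaining candidates has further cycle types, and by the Chebotarev density theorem the matching factorization patterns would occur for a proportion of primes equal to their share of the group: (S_3 x S_3) : C_2 (6T13) additionally contains elements of type 4+2, 3+2+1, 2+1+1+1+1 (36 of its 72 elements, about 50% of primes); S_6 (6T16) additionally contains elements of type 5+1, 4+2, 4+1+1, 3+2+1, 2+1+1+1+1 (459 of its 720 elements, about 64% of primes). None of the 23 primes tested shows any such pattern (for each of these groups the chance of that is below 10^-4), which rules them out. Hence G = S_3 x S_3 (6T9), of order 36.

6T9: S_3 x S_3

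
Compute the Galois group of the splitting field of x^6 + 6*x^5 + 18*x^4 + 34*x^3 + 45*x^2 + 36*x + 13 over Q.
The polynomial f is an irreducible sextic over Q, so G = Gal(f/Q) is one of the 16 transitive subgroups 6T1, ..., 6T16 of S_6. The discriminant of f is -16003008, which is not a perfect square, so G is not contained in A_6. The transitive groups of degree 6 not contained in A_6 are: C_6 (6T1, order 6), S_3 (6T2, order 6), D_6 (6T3, order 12), C_3 x S_3 (6T5, order 18), A_4 x C_2 (6T6, order 24), S_4 (6T8, order 24), S_3 x S_3 (6T9, order 36), S_4 x C_2 (6T11, order 48), (S_3 x S_3) : C_2 (6T13, order 72), PGL(2,5) (6T14, order 120), S_6 (6T16, order 720). By Dedekind's theorem, for a prime p not dividing disc(f) the degrees of the irreducible factors of f mod p form the cycle type of an element of G. Factoring f modulo the 21 such primes p <= 89 (skipping 2, 3, 7, which divide the discriminant), each new pattern first appears at: mod 5: f = (x^6 + x^5 + 3x^4 + 4x^3 + x + 3), pattern 6; mod 11: f = (x + 3)(x^5 + 3x^4 + 9x^3 + 7x^2 + 2x + 8), pattern 5+1; mod 13: f = (x)(x + 9)(x^4 + 10x^3 + 6x^2 + 6x + 4), pattern 4+1+1; mod 23: f = (x + 17)(x + 21)(x^2 + 17x + 10)(x^2 + 20x + 21), pattern 2+2+1+1; mod 43: f = (x^3 + 22x^2 + 39x + 16)(x^3 + 27x^2 + 30x + 25), pattern 3+3; mod 61: f = (x^2 + 16x + 13)(x^2 + 20x + 31)(x^2 + 31x + 2), pattern 2+2+2. No other pattern occurs in this range, so the set of observed cycle types is {6, 5+1, 4+1+1, 2+2+1+1, 3+3, 2+2+2}. The candidates containing elements of all these cycle types are PGL(2,5) (6T14) of order 120, S_6 (6T16) of order 720; the others are excluded. The observed types are precisely the cycle types that occur in PGL(2,5) (6T14) (apart from the identity). Each of the other remaining candidates has further cycle types, and by the Chebotarev density theorem the matching factorization patterns would occur for a proportion of primes equal to their share of the group: S_6 (6T16) additionally contains elements of type 4+2, 3+2+1, 3+1+1+1, 2+1+1+1+1 (265 of its 720 elements, about 37% of primes). None of the 21 primes tested shows any such pattern (for each of these groups the chance of that is below 10^-4), which rules them out. Hence G = PGL(2,5) (6T14), of order 120.

PGL(2,5)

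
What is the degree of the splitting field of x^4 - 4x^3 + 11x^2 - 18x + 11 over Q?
24

The degree of the splitting field over Q equals the order of the Galois group, so first determine the group. The polynomial is an irreducible quartic over Q and its discriminant is 3664, which is not a perfect square, so the Galois group is not contained in A_4. The resolvent cubic y^3 - 11*y^2 + 28*y - 16 is irreducible over Q. An irreducible resolvent with non-square discriminant gives S_4. The Galois group S_4 (4T5) has order 24, so the splitting field has degree 24 over Q.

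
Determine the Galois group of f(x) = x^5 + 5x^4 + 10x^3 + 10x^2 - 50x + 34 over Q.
A_5

The polynomial f is an irreducible quintic over Q, so G = Gal(f/Q) is a transitive subgroup of S_5: one of C_5 (5T1, order 5), D_5 (5T2, order 10), F_20 (5T3, order 20), A_5 (5T4, order 60) or S_5 (5T5, order 120). The discriminant of f is 58564000000 = 242000^2, a perfect square, so G is contained in A_5. The transitive groups of degree 5 contained in A_5 are: C_5 (5T1, order 5), D_5 (5T2, order 10), A_5 (5T4, order 60). By Dedekind's theorem, for a prime p not dividing disc(f) the degrees of the irreducible factors of f mod p form the cycle type of an element of G. Factoring f modulo the 3 such primes p <= 13 (skipping 2, 5, 11, which divide the discriminant), each new pattern first appears at: mod 3: f = (x^5 + 2x^4 + x^3 + x^2 + x + 1), pattern 5; mod 13: f = (x + 7)(x + 9)(x^3 + 2x^2 + 6x + 9), pattern 3+1+1. No other pattern occurs in this range, so the set of observed cycle types is {5, 3+1+1}. Among the candidates above, the only group containing elements of all these cycle types is A_5 (5T4) — each of C_5 (5T1), D_5 (5T2) lacks at least one of them. Hence G = A_5 (5T4), of order 60.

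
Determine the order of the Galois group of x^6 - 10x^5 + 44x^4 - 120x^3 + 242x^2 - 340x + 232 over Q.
The degree of the splitting field over Q equals the order of the Galois group, so first determine the group. The polynomial f is an irreducible sextic over Q, so G = Gal(f/Q) is one of the 16 transitive subgroups 6T1, ..., 6T16 of S_6. The discriminant of f is -4014080000, which is not a perfect square, so G is not contained in A_6. The transitive groups of degree 6 not contained in A_6 are: C_6 (6T1, order 6), S_3 (6T2, order 6), D_6 (6T3, order 12), C_3 x S_3 (6T5, order 18), A_4 x C_2 (6T6, order 24), S_4 (6T8, order 24), S_3 x S_3 (6T9, order 36), S_4 x C_2 (6T11, order 48), (S_3 x S_3) : C_2 (6T13, order 72), PGL(2,5) (6T14, order 120), S_6 (6T16, order 720). By Dedekind's theorem, for a prime p not dividing disc(f) the degrees of the irreducible factors of f mod p form the cycle type of an element of G. Factoring f modulo the 22 such primes p <= 97 (skipping 2, 5, 7, which divide the discriminant), each new pattern first appears at: mod 3: f = (x^3 + 2x + 1)(x^3 + 2x^2 + 1), pattern 3+3; mod 13: f = (x + 5)(x + 10)(x^4 + x^3 + 5x^2 + 2x + 1), pattern 4+1+1; mod 37: f = (x^2 + 10x + 30)(x^2 + 26x + 6)(x^2 + 28x + 35), pattern 2+2+2; mod 43: f = (x + 1)(x + 25)(x^2 + 19x + 25)(x^2 + 31x + 40), pattern 2+2+1+1. No other pattern occurs in this range, so the set of observed cycle types is {3+3, 4+1+1, 2+2+2, 2+2+1+1}. The candidates containing elements of all these cycle types are S_4 (6T8) of order 24, S_4 x C_2 (6T11) of order 48, PGL(2,5) (6T14) of order 120, S_6 (6T16) of order 720; the others are excluded. The observed types are precisely the cycle types that occur in S_4 (6T8) (apart from the identity). Each of the other remaining candidates has further cycle types, and by the Chebotarev density theorem the matching factorization patterns would occur for a proportion of primes equal to their share of the group: S_4 x C_2 (6T11) additionally contains elements of type 6, 4+2, 2+1+1+1+1 (17 of its 48 elements, about 35% of primes); PGL(2,5) (6T14) additionally contains elements of type 6, 5+1 (44 of its 120 elements, about 37% of primes); S_6 (6T16) additionally contains elements of type 6, 5+1, 4+2, 3+2+1, 3+1+1+1, 2+1+1+1+1 (529 of its 720 elements, about 73% of primes). None of the 22 primes tested shows any such pattern (for each of these groups the chance of that is below 10^-4), which rules them out. Hence G = S_4 (6T8), of order 24. The Galois group S_4 (6T8) has order 24, so the splitting field has degree 24 over Q.

24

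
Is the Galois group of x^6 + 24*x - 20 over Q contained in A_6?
Yes

The polynomial is irreducible of degree 6 over Q. Its discriminant is 746496000000 = 864000^2, a perfect square. A Galois group lies in the alternating group exactly when the discriminant is a square in Q, so the Galois group (A_6) is contained in A_6.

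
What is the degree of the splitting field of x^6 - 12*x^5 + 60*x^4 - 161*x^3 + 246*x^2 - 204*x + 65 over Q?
The degree of the splitting field over Q equals the order of the Galois group, so first determine the group. The polynomial f is an irreducible sextic over Q, so G = Gal(f/Q) is one of the 16 transitive subgroups 6T1, ..., 6T16 of S_6. The discriminant of f is 871199469, which is not a perfect square, so G is not contained in A_6. The transitive groups of degree 6 not contained in A_6 are: C_6 (6T1, order 6), S_3 (6T2, order 6), D_6 (6T3, order 12), C_3 x S_3 (6T5, order 18), A_4 x C_2 (6T6, order 24), S_4 (6T8, order 24), S_3 x S_3 (6T9, order 36), S_4 x C_2 (6T11, order 48), (S_3 x S_3) : C_2 (6T13, order 72), PGL(2,5) (6T14, order 120), S_6 (6T16, order 720). By Dedekind's theorem, for a prime p not dividing disc(f) the degrees of the irreducible factors of f mod p form the cycle type of an element of G. Factoring f modulo the 16 such primes p <= 67 (skipping 3, 7, 29, which divide the discriminant), each new pattern first appears at: mod 2: f = (x^6 + x^3 + 1), pattern 6; mod 5: f = (x)(x + 4)(x^2 + 2)(x^2 + 4x + 2), pattern 2+2+1+1; mod 13: f = (x)(x + 3)(x + 4)(x^3 + 7x^2 + 12x + 9), pattern 3+1+1+1; mod 19: f = (x^2 + 6x + 18)(x^2 + 9x + 10)(x^2 + 11x + 3), pattern 2+2+2; mod 67: f = (x^3 + 61x^2 + 12x + 10)(x^3 + 61x^2 + 12x + 40), pattern 3+3. No other pattern occurs in this range, so the set of observed cycle types is {6, 2+2+1+1, 3+1+1+1, 2+2+2, 3+3}. The candidates containing elements of all these cycle types are S_3 x S_3 (6T9) of order 36, (S_3 x S_3) : C_2 (6T13) of order 72, S_6 (6T16) of order 720; the others are excluded. The observed types are precisely the cycle types that occur in S_3 x S_3 (6T9) (apart from the identity). Each of the other remaining candidates has further cycle types, and by the Chebotarev density theorem the matching factorization patterns would occur for a proportion of primes equal to their share of the group: (S_3 x S_3) : C_2 (6T13) additionally contains elements of type 4+2, 3+2+1, 2+1+1+1+1 (36 of its 72 elements, about 50% of primes); S_6 (6T16) additionally contains elements of type 5+1, 4+2, 4+1+1, 3+2+1, 2+1+1+1+1 (459 of its 720 elements, about 64% of primes). None of the 16 primes tested shows any such pattern (for each of these groups the chance of that is below 10^-4), which rules them out. Hence G = S_3 x S_3 (6T9), of order 36. The Galois group S_3 x S_3 (6T9) has order 36, so the splitting field has degree 36 over Q.

36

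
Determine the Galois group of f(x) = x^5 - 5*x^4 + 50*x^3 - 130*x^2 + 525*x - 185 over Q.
The polynomial f is an irreducible quintic over Q, so G = Gal(f/Q) is a transitive subgroup of S_5: one of C_5 (5T1, order 5), D_5 (5T2, order 10), F_20 (5T3, order 20), A_5 (5T4, order 60) or S_5 (5T5, order 120). The discriminant of f is 67108864000000 = 8192000^2, a perfect square, so G is contained in A_5. The transitive groups of degree 5 contained in A_5 are: C_5 (5T1, order 5), D_5 (5T2, order 10), A_5 (5T4, order 60). By Dedekind's theorem, for a prime p not dividing disc(f) the degrees of the irreducible factors of f mod p form the cycle type of an element of G. Factoring f modulo the 2 such primes p <= 7 (skipping 2, 5, which divide the discriminant), each new pattern first appears at: mod 3: f = (x^5 + x^4 + 2x^3 + 2x^2 + 1), pattern 5; mod 7: f = (x + 1)(x + 3)(x^3 + 5x^2 + 6x + 6), pattern 3+1+1. No other pattern occurs in this range, so the set of observed cycle types is {5, 3+1+1}. Among the candidates above, the only group containing elements of all these cycle types is A_5 (5T4) — each of C_5 (5T1), D_5 (5T2) lacks at least one of them. Hence G = A_5 (5T4), of order 60.

A_5 (also written A5)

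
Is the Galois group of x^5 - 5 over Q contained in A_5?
No

The polynomial is irreducible of degree 5 over Q. Its discriminant is 1953125, which is not a perfect square. A Galois group lies in the alternating group exactly when the discriminant is a square in Q, so the Galois group (F_20) is not contained in A_5.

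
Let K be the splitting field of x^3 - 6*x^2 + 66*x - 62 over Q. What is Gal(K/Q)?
S_3 (order 6)

The polynomial is an irreducible cubic over Q and its discriminant is -708588, which is not a perfect square. For an irreducible cubic, a non-square discriminant gives Galois group S_3.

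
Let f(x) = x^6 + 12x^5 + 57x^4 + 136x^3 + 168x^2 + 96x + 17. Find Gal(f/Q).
A_4 x C_2 (also written A4xC2)

The polynomial f is an irreducible sextic over Q, so G = Gal(f/Q) is one of the 16 transitive subgroups 6T1, ..., 6T16 of S_6. The discriminant of f is -419904, which is not a perfect square, so G is not contained in A_6. The transitive groups of degree 6 not contained in A_6 are: C_6 (6T1, order 6), S_3 (6T2, order 6), D_6 (6T3, order 12), C_3 x S_3 (6T5, order 18), A_4 x C_2 (6T6, order 24), S_4 (6T8, order 24), S_3 x S_3 (6T9, order 36), S_4 x C_2 (6T11, order 48), (S_3 x S_3) : C_2 (6T13, order 72), PGL(2,5) (6T14, order 120), S_6 (6T16, order 720). By Dedekind's theorem, for a prime p not dividing disc(f) the degrees of the irreducible factors of f mod p form the cycle type of an element of G. Factoring f modulo the 33 such primes p <= 149 (skipping 2, 3, which divide the discriminant), each new pattern first appears at: mod 5: f = (x^3 + 2x + 4)(x^3 + 2x^2 + 3), pattern 3+3; mod 7: f = (x^6 + 5x^5 + x^4 + 3x^3 + 5x + 3), pattern 6; mod 17: f = (x)(x + 4)(x^2 + 4x + 10)(x^2 + 4x + 16), pattern 2+2+1+1; mod 19: f = (x + 8)(x + 9)(x + 14)(x + 15)(x^2 + 4x + 10), pattern 2+1+1+1+1; mod 71: f = (x^2 + 4x + 44)(x^2 + 4x + 49)(x^2 + 4x + 58), pattern 2+2+2. No other pattern occurs in this range, so the set of observed cycle types is {3+3, 6, 2+2+1+1, 2+1+1+1+1, 2+2+2}. The candidates containing elements of all these cycle types are A_4 x C_2 (6T6) of order 24, S_4 x C_2 (6T11) of order 48, (S_3 x S_3) : C_2 (6T13) of order 72, S_6 (6T16) of order 720; the others are excluded. The observed types are precisely the cycle types that occur in A_4 x C_2 (6T6) (apart from the identity). Each of the other remaining candidates has further cycle types, and by the Chebotarev density theorem the matching factorization patterns would occur for a proportion of primes equal to their share of the group: S_4 x C_2 (6T11) additionally contains elements of type 4+2, 4+1+1 (12 of its 48 elements, about 25% of primes); (S_3 x S_3) : C_2 (6T13) additionally contains elements of type 4+2, 3+2+1, 3+1+1+1 (34 of its 72 elements, about 47% of primes); S_6 (6T16) additionally contains elements of type 5+1, 4+2, 4+1+1, 3+2+1, 3+1+1+1 (484 of its 720 elements, about 67% of primes). None of the 33 primes tested shows any such pattern (for each of these groups the chance of that is below 10^-4), which rules them out. Hence G = A_4 x C_2 (6T6), of order 24.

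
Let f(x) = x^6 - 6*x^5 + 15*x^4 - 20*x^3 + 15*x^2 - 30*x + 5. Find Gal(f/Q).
The polynomial f is an irreducible sextic over Q, so G = Gal(f/Q) is one of the 16 transitive subgroups 6T1, ..., 6T16 of S_6. The discriminant of f is 746496000000 = 864000^2, a perfect square, so G is contained in A_6. The transitive groups of degree 6 contained in A_6 are: A_4 (6T4, order 12), S_4 (6T7, order 24), (C_3 x C_3) : C_4 (6T10, order 36), PSL(2,5) (6T12, order 60), A_6 (6T15, order 360). By Dedekind's theorem, for a prime p not dividing disc(f) the degrees of the irreducible factors of f mod p form the cycle type of an element of G. Factoring f modulo the 6 such primes p <= 23 (skipping 2, 3, 5, which divide the discriminant), each new pattern first appears at: mod 7: f = (x + 3)(x^5 + 5x^4 + x^2 + 5x + 4), pattern 5+1; mod 23: f = (x + 1)(x + 10)(x + 15)(x^3 + 14x^2 + 5x + 10), pattern 3+1+1+1. No other pattern occurs in this range, so the set of observed cycle types is {5+1, 3+1+1+1}. Among the candidates above, the only group containing elements of all these cycle types is A_6 (6T15) — each of A_4 (6T4), S_4 (6T7), (C_3 x C_3) : C_4 (6T10), PSL(2,5) (6T12) lacks at least one of them. Hence G = A_6 (6T15), of order 360.

A_6 (order 360)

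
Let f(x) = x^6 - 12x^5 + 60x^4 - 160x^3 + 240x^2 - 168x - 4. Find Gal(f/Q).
A_6 (also written A6)

The polynomial f is an irreducible sextic over Q, so G = Gal(f/Q) is one of the 16 transitive subgroups 6T1, ..., 6T16 of S_6. The discriminant of f is 746496000000 = 864000^2, a perfect square, so G is contained in A_6. The transitive groups of degree 6 contained in A_6 are: A_4 (6T4, order 12), S_4 (6T7, order 24), (C_3 x C_3) : C_4 (6T10, order 36), PSL(2,5) (6T12, order 60), A_6 (6T15, order 360). By Dedekind's theorem, for a prime p not dividing disc(f) the degrees of the irreducible factors of f mod p form the cycle type of an element of G. Factoring f modulo the 6 such primes p <= 23 (skipping 2, 3, 5, which divide the discriminant), each new pattern first appears at: mod 7: f = (x + 1)(x^5 + x^4 + 3x^3 + 5x^2 + 4x + 3), pattern 5+1; mod 23: f = (x + 5)(x + 10)(x + 19)(x^3 + x + 6), pattern 3+1+1+1. No other pattern occurs in this range, so the set of observed cycle types is {5+1, 3+1+1+1}. Among the candidates above, the only group containing elements of all these cycle types is A_6 (6T15) — each of A_4 (6T4), S_4 (6T7), (C_3 x C_3) : C_4 (6T10), PSL(2,5) (6T12) lacks at least one of them. Hence G = A_6 (6T15), of order 360.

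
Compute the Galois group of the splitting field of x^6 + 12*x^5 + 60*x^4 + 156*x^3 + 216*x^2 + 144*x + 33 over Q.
D_6 (also written D6)

The polynomial f is an irreducible sextic over Q, so G = Gal(f/Q) is one of the 16 transitive subgroups 6T1, ..., 6T16 of S_6. The discriminant of f is 1259712, which is not a perfect square, so G is not contained in A_6. The transitive groups of degree 6 not contained in A_6 are: C_6 (6T1, order 6), S_3 (6T2, order 6), D_6 (6T3, order 12), C_3 x S_3 (6T5, order 18), A_4 x C_2 (6T6, order 24), S_4 (6T8, order 24), S_3 x S_3 (6T9, order 36), S_4 x C_2 (6T11, order 48), (S_3 x S_3) : C_2 (6T13, order 72), PGL(2,5) (6T14, order 120), S_6 (6T16, order 720). By Dedekind's theorem, for a prime p not dividing disc(f) the degrees of the irreducible factors of f mod p form the cycle type of an element of G. Factoring f modulo the 79 such primes p <= 419 (skipping 2, 3, which divide the discriminant), each new pattern first appears at: mod 5: f = (x^6 + 2x^5 + x^3 + x^2 + 4x + 3), pattern 6; mod 7: f = (x^2 + x + 6)(x^2 + 5x + 3)(x^2 + 6x + 3), pattern 2+2+2; mod 11: f = (x)(x + 7)(x^2 + 6x + 1)(x^2 + 10x + 8), pattern 2+2+1+1; mod 13: f = (x^3 + 6x^2 + 12x + 2)(x^3 + 6x^2 + 12x + 10), pattern 3+3; mod 97: f = (x + 4)(x + 27)(x + 51)(x + 68)(x + 72)(x + 81), pattern 1+1+1+1+1+1. No other pattern occurs in this range, so the set of observed cycle types is {6, 2+2+2, 2+2+1+1, 3+3, 1+1+1+1+1+1}. The candidates containing elements of all these cycle types are D_6 (6T3) of order 12, A_4 x C_2 (6T6) of order 24, S_3 x S_3 (6T9) of order 36, S_4 x C_2 (6T11) of order 48, (S_3 x S_3) : C_2 (6T13) of order 72, PGL(2,5) (6T14) of order 120, S_6 (6T16) of order 720; the others are excluded. The observed types are precisely the cycle types that occur in D_6 (6T3). Each of the other remaining candidates has further cycle types, and by the Chebotarev density theorem the matching factorization patterns would occur for a proportion of primes equal to their share of the group: A_4 x C_2 (6T6) additionally contains elements of type 2+1+1+1+1 (3 of its 24 elements, about 12% of primes); S_3 x S_3 (6T9) additionally contains elements of type 3+1+1+1 (4 of its 36 elements, about 11% of primes); S_4 x C_2 (6T11) additionally contains elements of type 4+2, 4+1+1, 2+1+1+1+1 (15 of its 48 elements, about 31% of primes); (S_3 x S_3) : C_2 (6T13) additionally contains elements of type 4+2, 3+2+1, 3+1+1+1, 2+1+1+1+1 (40 of its 72 elements, about 56% of primes); PGL(2,5) (6T14) additionally contains elements of type 5+1, 4+1+1 (54 of its 120 elements, about 45% of primes); S_6 (6T16) additionally contains elements of type 5+1, 4+2, 4+1+1, 3+2+1, 3+1+1+1, 2+1+1+1+1 (499 of its 720 elements, about 69% of primes). None of the 79 primes tested shows any such pattern (for each of these groups the chance of that is below 10^-4), which rules them out. Hence G = D_6 (6T3), of order 12.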